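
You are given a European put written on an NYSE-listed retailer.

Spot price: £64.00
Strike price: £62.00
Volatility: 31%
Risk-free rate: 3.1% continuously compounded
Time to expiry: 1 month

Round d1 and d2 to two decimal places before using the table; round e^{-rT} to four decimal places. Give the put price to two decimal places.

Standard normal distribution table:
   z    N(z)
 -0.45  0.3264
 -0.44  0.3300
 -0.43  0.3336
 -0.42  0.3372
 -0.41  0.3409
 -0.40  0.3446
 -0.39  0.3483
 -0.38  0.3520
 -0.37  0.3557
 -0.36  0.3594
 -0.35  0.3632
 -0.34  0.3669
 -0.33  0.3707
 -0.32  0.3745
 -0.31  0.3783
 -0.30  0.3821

£1.34

T = 0.08333;  σ√T = 0.0895
d₁ = [ln(64/62) + (0.031 + 0.31²/2)·0.08333] / 0.0895 = [0.0317 + 0.0066] / 0.0895 = 0.4284 which rounds to 0.43
d₂ = d₁ − σ√T = 0.4284 − 0.0895 = 0.3389 which rounds to 0.34
exp(−rT) = exp(−0.031·0.08333) = 0.9974
N(−d₂) = N(-0.34) = 0.3669;  N(−d₁) = N(-0.43) = 0.3336
P = 62·0.9974·0.3669 − 64·0.3336 = 22.6887 − 21.3504 = 1.3383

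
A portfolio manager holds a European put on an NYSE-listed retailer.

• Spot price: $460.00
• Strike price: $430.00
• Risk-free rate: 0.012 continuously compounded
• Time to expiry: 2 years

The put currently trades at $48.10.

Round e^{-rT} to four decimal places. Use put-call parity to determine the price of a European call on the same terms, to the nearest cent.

e^(−rT) = e^(−0.012·2) = 0.9763
Put-call parity: C − P = S − K·e^(−rT) = 460 − 430·0.9763 = 460 − 419.8090 = 40.1910
C = P + (C − P) = 48.10 + (40.1910) = 88.2910

$88.29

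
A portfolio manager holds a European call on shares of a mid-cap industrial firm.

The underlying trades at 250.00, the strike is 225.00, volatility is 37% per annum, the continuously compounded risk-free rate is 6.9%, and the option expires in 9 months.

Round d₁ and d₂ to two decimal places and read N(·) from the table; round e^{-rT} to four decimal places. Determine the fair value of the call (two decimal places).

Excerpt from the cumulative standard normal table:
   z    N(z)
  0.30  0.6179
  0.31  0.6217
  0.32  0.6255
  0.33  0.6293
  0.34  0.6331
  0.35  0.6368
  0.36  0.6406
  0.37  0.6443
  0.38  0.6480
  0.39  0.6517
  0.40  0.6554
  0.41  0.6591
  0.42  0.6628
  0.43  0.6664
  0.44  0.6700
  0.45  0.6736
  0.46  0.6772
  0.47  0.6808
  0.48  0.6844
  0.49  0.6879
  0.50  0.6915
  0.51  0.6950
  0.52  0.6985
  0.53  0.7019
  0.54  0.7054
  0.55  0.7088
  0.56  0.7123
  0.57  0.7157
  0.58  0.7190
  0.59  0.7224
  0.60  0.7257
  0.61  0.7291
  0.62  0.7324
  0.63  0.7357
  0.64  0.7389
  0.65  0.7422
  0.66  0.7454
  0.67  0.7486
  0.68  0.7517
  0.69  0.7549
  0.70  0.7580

T = 0.75;  σ√T = 0.3204
d₁ = [ln(250/225) + (0.069 + 0.37²/2)·0.75] / 0.3204 = [0.1054 + 0.1031] / 0.3204 = 0.6505 ⇒ 0.65
d₂ = d₁ − σ√T = 0.6505 − 0.3204 = 0.3301 ⇒ 0.33
e^(−rT) = e^(−0.069·0.75) = 0.9496
N(d₁) = N(0.65) = 0.7422;  N(d₂) = N(0.33) = 0.6293
C = 250·0.7422 − 225·0.9496·0.6293 = 185.5500 − 134.4562 = 51.0938

51.09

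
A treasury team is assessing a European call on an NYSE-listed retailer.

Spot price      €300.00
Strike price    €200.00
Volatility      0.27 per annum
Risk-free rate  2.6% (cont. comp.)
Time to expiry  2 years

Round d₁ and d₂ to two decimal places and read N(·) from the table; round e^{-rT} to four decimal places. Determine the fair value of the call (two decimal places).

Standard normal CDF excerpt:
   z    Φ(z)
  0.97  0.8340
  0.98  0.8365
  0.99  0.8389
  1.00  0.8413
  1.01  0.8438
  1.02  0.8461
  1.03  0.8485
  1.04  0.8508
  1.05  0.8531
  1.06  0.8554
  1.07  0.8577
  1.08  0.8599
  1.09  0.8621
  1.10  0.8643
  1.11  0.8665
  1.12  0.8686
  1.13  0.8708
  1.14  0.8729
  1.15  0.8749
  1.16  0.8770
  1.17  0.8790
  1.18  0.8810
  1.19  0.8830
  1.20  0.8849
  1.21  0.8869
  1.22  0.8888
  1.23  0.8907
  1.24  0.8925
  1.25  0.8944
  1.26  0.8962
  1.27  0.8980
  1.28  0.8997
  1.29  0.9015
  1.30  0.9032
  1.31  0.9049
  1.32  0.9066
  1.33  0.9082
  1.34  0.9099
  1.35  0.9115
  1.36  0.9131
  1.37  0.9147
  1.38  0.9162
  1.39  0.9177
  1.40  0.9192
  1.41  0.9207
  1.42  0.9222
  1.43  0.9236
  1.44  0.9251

σ√T = 0.27 × 1.4142 = 0.3818
ln(S/K) + (r + σ²/2)T = ln(300/200) + (0.026 + 0.27²/2)·2 = 0.4055 + 0.1249 = 0.5304
d₁ = 0.5304 / 0.3818 = 1.3890 ⇒ 1.39
d₂ = d₁ − σ√T = 1.3890 − 0.3818 = 1.0071 ⇒ 1.01
e^(−rT) = e^(−0.026·2) = 0.9493
N(d₁) = N(1.39) = 0.9177;  N(d₂) = N(1.01) = 0.8438
C = 300·0.9177 − 200·0.9493·0.8438 = 275.3100 − 160.2039 = 115.1061

€115.11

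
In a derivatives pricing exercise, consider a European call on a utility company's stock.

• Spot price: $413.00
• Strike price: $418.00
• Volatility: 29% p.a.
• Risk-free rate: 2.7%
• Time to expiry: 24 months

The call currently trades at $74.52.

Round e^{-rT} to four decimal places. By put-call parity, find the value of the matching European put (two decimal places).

$57.53

e^(−rT) = e^(−0.027·2) = 0.9474
Put-call parity: C − P = S − K·e^(−rT) = 413 − 418·0.9474 = 413 − 396.0132 = 16.9868
P = C − (C − P) = 74.52 − (16.9868) = 57.5332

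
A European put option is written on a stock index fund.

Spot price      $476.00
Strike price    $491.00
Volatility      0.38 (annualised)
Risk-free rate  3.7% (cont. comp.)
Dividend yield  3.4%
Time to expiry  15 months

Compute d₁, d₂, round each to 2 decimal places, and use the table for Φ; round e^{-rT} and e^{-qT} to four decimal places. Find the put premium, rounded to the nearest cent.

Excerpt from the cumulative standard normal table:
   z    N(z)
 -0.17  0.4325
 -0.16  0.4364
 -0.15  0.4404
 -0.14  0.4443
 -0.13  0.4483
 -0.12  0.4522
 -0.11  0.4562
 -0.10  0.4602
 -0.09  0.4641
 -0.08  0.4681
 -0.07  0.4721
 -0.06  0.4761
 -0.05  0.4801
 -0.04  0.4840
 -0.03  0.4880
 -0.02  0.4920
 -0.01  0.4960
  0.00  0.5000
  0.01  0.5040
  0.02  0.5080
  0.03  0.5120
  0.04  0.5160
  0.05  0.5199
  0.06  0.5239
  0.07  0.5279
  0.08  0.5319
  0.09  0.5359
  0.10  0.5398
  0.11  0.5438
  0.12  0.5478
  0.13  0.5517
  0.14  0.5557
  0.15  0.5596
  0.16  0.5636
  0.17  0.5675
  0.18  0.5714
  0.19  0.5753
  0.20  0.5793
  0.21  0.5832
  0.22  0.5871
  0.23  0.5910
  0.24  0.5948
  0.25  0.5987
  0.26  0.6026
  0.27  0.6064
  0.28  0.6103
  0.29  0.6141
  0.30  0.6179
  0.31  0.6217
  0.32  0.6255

$85.20

σ√T = 0.38 × 1.1180 = 0.4249
d₁ = [ln(476/491) + (0.037 − 0.034 + 0.38²/2)·1.25] / 0.4249 = [-0.0310 + 0.0940] / 0.4249 = 0.1482 → 0.15
d₂ = d₁ − σ√T = 0.1482 − 0.4249 = -0.2766 → -0.28
e^(−qT) = e^(−0.034·1.25) = 0.9584;  e^(−rT) = e^(−0.037·1.25) = 0.9548
P = 491·0.9548·N(0.28) − 476·0.9584·N(-0.15) = 491·0.9548·0.6103 − 476·0.9584·0.4404 = 286.1128 − 200.9098 = 85.2030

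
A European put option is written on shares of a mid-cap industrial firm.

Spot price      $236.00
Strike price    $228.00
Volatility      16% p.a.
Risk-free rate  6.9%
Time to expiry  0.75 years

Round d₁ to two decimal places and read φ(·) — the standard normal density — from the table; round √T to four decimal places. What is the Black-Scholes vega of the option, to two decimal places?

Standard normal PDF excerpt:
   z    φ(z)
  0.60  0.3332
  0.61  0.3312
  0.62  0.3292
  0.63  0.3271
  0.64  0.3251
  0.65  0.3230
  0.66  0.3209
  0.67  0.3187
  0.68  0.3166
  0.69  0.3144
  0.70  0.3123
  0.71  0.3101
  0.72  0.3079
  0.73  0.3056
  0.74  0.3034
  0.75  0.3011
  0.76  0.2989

σ√T = 0.16 × 0.8660 = 0.1386
ln(S/K) + (r + σ²/2)T = ln(236/228) + (0.069 + 0.16²/2)·0.75 = 0.0345 + 0.0614 = 0.0958
d₁ = 0.0958 / 0.1386 = 0.6916 ⇒ 0.69
√T = √0.75 = 0.8660
φ(d₁) = φ(0.69) = 0.3144
vega = S·φ(d₁)·√T = 236·0.3144·0.8660 = 64.2558

64.26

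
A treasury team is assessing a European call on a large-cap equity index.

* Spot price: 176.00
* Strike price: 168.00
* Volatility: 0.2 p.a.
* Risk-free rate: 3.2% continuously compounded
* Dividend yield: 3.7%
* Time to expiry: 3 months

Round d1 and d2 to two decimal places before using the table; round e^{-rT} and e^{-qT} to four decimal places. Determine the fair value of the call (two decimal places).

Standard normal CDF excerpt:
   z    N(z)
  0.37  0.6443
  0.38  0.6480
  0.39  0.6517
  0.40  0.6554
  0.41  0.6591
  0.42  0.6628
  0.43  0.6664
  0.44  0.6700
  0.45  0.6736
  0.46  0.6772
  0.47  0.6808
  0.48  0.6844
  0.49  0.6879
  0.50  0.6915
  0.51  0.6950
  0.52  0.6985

σ√T = 0.2·√0.25 = 0.1000
d₁ = [ln(176/168) + (0.032 − 0.037 + 0.2²/2)·0.25] / 0.1000 = [0.0465 + 0.0038] / 0.1000 = 0.5027 ⇒ 0.50
d₂ = d₁ − σ√T = 0.5027 − 0.1000 = 0.4027 ⇒ 0.40
e^(−qT) = e^(−0.037·0.25) = 0.9908;  e^(−rT) = e^(−0.032·0.25) = 0.9920
C = 176·0.9908·N(0.50) − 168·0.9920·N(0.40) = 176·0.9908·0.6915 − 168·0.9920·0.6554 = 120.5843 − 109.2263 = 11.3580

11.36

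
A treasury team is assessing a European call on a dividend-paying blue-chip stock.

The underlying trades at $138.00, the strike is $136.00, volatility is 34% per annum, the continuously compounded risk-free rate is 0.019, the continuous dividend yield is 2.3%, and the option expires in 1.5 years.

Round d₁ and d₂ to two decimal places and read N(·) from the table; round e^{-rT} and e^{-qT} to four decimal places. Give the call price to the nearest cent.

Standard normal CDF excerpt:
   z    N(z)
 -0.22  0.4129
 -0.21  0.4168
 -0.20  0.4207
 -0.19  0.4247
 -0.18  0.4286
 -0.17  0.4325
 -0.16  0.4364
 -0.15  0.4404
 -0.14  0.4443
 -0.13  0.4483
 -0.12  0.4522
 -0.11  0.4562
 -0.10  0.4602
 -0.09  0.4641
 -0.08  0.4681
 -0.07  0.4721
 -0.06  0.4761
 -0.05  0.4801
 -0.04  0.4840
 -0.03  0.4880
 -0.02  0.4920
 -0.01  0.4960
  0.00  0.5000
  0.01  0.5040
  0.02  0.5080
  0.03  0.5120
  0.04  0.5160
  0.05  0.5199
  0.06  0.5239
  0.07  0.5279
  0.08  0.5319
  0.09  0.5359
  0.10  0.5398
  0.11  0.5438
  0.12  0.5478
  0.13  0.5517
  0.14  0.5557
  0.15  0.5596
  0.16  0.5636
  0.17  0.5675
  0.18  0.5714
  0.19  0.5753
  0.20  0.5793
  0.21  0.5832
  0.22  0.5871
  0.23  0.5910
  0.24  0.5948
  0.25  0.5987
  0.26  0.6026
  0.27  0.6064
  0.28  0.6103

$22.66

σ√T = 0.34 × 1.2247 = 0.4164
d₁ = [ln(138/136) + (0.019 − 0.023 + 0.34²/2)·1.5] / 0.4164 = [0.0146 + 0.0807] / 0.4164 = 0.2289 ⇒ 0.23
d₂ = d₁ − σ√T = 0.2289 − 0.4164 = -0.1876 ⇒ -0.19
e^(−qT) = e^(−0.023·1.5) = 0.9661;  e^(−rT) = e^(−0.019·1.5) = 0.9719
N(d₁) = N(0.23) = 0.5910;  N(d₂) = N(-0.19) = 0.4247
C = 138·0.9661·0.5910 − 136·0.9719·0.4247 = 78.7932 − 56.1362 = 22.6570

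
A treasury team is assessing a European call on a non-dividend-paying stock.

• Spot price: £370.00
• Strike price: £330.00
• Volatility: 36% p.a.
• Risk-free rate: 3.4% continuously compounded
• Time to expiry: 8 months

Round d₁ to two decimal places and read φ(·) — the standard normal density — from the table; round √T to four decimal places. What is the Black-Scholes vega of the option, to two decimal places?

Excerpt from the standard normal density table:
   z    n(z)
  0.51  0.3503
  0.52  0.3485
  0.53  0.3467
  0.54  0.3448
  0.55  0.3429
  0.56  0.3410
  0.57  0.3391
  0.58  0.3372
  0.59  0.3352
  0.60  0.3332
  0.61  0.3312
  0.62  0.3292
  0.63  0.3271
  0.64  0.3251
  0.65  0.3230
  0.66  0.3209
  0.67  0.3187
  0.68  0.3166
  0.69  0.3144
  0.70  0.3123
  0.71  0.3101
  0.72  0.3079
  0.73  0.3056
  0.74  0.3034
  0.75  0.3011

σ√T = 0.36 × 0.8165 = 0.2939
d₁ = [ln(370/330) + (0.034 + 0.36²/2)·0.6667] / 0.2939 = [0.1144 + 0.0659] / 0.2939 = 0.6133 ⇒ 0.61
√T = √0.6667 = 0.8165
φ(d₁) = φ(0.61) = 0.3312
vega = S·φ(d₁)·√T = 370·0.3312·0.8165 = 100.0572

100.06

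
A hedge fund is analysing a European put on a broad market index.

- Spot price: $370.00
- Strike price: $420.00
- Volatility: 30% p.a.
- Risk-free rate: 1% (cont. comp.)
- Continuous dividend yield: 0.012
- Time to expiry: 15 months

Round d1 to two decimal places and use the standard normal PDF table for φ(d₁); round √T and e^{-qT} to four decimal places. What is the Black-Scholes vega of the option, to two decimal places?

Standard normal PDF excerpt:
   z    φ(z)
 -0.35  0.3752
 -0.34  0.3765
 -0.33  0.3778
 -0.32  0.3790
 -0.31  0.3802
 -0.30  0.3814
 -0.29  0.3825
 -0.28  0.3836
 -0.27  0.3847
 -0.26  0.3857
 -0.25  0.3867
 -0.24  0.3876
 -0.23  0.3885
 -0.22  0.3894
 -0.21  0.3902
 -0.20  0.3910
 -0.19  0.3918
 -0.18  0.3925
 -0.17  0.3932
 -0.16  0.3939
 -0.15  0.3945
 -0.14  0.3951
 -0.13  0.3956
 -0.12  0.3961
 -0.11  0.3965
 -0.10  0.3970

σ√T = 0.3·√1.25 = 0.3354
d₁ = [ln(370/420) + (0.01 − 0.012 + ½·0.3²)·1.25] / (σ√T) = (-0.1268 + 0.0537) / 0.3354 = -0.2176 which rounds to -0.22
√T = √1.25 = 1.1180
φ(d₁) = φ(-0.22) = 0.3894
exp(−qT) = exp(−0.012·1.25) = 0.9851
vega = S·exp(−qT)·φ(d₁)·√T = 370·0.9851·0.3894·1.1180 = 158.6791

158.68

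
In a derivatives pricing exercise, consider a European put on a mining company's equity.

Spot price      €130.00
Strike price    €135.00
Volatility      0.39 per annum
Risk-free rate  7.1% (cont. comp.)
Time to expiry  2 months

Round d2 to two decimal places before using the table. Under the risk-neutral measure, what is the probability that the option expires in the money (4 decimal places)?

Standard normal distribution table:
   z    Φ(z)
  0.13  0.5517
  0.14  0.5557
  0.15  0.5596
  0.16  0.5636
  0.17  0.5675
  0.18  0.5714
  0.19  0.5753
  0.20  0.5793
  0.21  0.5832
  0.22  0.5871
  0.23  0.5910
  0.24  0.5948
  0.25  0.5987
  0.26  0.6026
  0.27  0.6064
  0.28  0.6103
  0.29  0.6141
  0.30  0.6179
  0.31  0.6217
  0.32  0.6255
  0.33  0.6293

σ√T = 0.39·√0.1667 = 0.1592
d₁ = [ln(130/135) + (0.071 + ½·0.39²)·0.1667] / (σ√T) = (-0.0377 + 0.0245) / 0.1592 = -0.0831 → -0.08
d₂ = -0.0831 − 0.1592 = -0.2423 → -0.24
Risk-neutral Pr[S_T < K] = N(−d₂) = N(0.24) = 0.5948

0.5948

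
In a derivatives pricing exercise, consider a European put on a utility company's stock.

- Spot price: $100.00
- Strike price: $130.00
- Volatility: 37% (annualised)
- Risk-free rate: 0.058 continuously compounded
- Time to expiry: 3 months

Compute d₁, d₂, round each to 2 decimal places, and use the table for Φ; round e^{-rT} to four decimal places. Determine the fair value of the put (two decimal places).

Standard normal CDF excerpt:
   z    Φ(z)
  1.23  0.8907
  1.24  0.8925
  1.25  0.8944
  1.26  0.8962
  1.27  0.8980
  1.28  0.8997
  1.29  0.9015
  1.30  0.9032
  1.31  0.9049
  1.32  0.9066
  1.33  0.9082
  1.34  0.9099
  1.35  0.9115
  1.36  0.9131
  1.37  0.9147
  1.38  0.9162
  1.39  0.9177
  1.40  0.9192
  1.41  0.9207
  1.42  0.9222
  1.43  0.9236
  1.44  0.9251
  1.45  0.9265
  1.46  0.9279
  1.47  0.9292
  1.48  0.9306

$28.90

T = 0.25;  σ√T = 0.1850
ln(S/K) + (r + σ²/2)T = ln(100/130) + (0.058 + 0.37²/2)·0.25 = -0.2624 + 0.0316 = -0.2308
d₁ = -0.2308 / 0.1850 = -1.2473 which rounds to -1.25
d₂ = d₁ − σ√T = -1.2473 − 0.1850 = -1.4323 which rounds to -1.43
exp(−rT) = exp(−0.058·0.25) = 0.9856
N(−d₂) = N(1.43) = 0.9236;  N(−d₁) = N(1.25) = 0.8944
P = 130·0.9856·0.9236 − 100·0.8944 = 118.3390 − 89.4400 = 28.8990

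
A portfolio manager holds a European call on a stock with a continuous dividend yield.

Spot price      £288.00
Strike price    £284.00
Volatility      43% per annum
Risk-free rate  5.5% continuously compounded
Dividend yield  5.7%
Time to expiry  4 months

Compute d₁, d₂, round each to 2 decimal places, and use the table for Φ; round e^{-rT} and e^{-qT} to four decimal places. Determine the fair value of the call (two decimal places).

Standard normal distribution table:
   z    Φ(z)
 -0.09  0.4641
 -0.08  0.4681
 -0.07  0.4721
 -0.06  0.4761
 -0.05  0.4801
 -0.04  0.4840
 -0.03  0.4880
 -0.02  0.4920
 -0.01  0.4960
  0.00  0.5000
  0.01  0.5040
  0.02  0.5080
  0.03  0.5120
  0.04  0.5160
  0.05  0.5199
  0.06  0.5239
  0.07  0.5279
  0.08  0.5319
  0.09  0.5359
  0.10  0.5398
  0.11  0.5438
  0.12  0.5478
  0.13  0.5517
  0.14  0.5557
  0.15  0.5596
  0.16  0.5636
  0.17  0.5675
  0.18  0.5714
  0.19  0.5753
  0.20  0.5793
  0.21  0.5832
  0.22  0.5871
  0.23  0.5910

T = 0.3333;  σ√T = 0.2483
ln(S/K) + (r − q + σ²/2)T = ln(288/284) + (0.055 − 0.057 + 0.43²/2)·0.3333 = 0.0140 + 0.0301 = 0.0441
d₁ = 0.0441 / 0.2483 = 0.1778 which rounds to 0.18
d₂ = d₁ − σ√T = 0.1778 − 0.2483 = -0.0705 which rounds to -0.07
e^(−qT) = e^(−0.057·0.3333) = 0.9812;  e^(−rT) = e^(−0.055·0.3333) = 0.9818
C = 288·0.9812·N(0.18) − 284·0.9818·N(-0.07) = 288·0.9812·0.5714 − 284·0.9818·0.4721 = 161.4694 − 131.6362 = 29.8332

£29.83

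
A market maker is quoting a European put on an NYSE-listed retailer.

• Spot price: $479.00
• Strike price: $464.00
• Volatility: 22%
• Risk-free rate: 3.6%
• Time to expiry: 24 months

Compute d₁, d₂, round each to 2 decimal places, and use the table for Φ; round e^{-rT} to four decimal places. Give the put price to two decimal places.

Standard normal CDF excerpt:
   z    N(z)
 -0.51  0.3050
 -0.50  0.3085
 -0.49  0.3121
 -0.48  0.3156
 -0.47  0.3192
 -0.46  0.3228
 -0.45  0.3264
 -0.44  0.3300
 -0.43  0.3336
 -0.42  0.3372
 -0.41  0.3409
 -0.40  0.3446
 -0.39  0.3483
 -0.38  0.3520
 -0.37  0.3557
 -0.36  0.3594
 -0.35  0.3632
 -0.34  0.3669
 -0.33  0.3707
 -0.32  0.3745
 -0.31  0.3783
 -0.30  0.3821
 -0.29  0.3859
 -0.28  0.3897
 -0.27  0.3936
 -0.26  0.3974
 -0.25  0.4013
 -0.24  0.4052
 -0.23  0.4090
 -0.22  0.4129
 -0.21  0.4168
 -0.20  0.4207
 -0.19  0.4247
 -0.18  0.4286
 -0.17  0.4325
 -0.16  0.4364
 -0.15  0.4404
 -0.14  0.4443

σ√T = 0.22·√2 = 0.3111
ln(S/K) + (r + σ²/2)T = ln(479/464) + (0.036 + 0.22²/2)·2 = 0.0318 + 0.1204 = 0.1522
d₁ = 0.1522 / 0.3111 = 0.4892 which rounds to 0.49
d₂ = d₁ − σ√T = 0.4892 − 0.3111 = 0.1781 which rounds to 0.18
e^(−rT) = e^(−0.036·2) = 0.9305
P = 464·0.9305·N(-0.18) − 479·N(-0.49) = 464·0.9305·0.4286 − 479·0.3121 = 185.0489 − 149.4959 = 35.5530

$35.55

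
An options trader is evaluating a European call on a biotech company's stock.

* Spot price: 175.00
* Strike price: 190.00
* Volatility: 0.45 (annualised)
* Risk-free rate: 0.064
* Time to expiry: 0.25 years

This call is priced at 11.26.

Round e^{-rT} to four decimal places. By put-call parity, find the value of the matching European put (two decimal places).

exp(−rT) = exp(−0.064·0.25) = 0.9841
Put-call parity: C − P = S − K·e^(−rT) = 175 − 190·0.9841 = 175 − 186.9790 = -11.9790
P = C − (C − P) = 11.26 − (-11.9790) = 23.2390

23.24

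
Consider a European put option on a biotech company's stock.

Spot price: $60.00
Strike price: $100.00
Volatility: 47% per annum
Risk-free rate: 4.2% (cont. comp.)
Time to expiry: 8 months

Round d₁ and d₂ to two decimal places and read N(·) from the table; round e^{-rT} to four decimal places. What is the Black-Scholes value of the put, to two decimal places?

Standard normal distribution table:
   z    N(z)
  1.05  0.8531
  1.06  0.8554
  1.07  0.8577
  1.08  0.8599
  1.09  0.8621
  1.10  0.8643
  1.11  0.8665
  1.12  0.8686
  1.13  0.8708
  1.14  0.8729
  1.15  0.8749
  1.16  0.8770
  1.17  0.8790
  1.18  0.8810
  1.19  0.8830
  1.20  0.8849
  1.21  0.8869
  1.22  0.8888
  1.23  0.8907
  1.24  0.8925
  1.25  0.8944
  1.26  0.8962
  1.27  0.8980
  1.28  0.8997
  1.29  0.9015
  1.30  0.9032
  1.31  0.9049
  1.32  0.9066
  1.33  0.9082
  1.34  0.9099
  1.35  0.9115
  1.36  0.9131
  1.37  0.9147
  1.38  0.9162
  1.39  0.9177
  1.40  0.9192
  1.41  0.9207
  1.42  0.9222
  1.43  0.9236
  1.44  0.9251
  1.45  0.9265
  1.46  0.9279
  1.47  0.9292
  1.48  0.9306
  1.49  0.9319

σ√T = 0.47·√0.6667 = 0.3838
d₁ = [ln(60/100) + (0.042 + ½·0.47²)·0.6667] / (σ√T) = (-0.5108 + 0.1016) / 0.3838 = -1.0663 ≈ -1.07
d₂ = -1.0663 − 0.3838 = -1.4500 ≈ -1.45
e^(−rT) = e^(−0.042·0.6667) = 0.9724
P = 100·0.9724·N(1.45) − 60·N(1.07) = 100·0.9724·0.9265 − 60·0.8577 = 90.0929 − 51.4620 = 38.6309

$38.63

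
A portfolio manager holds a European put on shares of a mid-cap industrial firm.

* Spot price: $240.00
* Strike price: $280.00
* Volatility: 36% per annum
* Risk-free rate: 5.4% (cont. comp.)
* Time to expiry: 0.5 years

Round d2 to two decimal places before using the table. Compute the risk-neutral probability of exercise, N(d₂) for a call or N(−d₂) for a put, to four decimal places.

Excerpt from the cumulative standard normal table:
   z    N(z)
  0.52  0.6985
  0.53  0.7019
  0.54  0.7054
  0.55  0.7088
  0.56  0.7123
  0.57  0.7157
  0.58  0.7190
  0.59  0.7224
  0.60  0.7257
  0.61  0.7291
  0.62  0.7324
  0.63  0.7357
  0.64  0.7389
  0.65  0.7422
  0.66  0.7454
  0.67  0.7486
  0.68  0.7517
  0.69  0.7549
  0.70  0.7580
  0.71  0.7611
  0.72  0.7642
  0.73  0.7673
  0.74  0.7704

σ√T = 0.36 × 0.7071 = 0.2546
d₁ = [ln(240/280) + (0.054 + ½·0.36²)·0.5] / (σ√T) = (-0.1542 + 0.0594) / 0.2546 = -0.3722 → -0.37
d₂ = -0.3722 − 0.2546 = -0.6268 → -0.63
Pr(exercise) under Q = N(−d₂) = N(0.63) = 0.7357

0.7357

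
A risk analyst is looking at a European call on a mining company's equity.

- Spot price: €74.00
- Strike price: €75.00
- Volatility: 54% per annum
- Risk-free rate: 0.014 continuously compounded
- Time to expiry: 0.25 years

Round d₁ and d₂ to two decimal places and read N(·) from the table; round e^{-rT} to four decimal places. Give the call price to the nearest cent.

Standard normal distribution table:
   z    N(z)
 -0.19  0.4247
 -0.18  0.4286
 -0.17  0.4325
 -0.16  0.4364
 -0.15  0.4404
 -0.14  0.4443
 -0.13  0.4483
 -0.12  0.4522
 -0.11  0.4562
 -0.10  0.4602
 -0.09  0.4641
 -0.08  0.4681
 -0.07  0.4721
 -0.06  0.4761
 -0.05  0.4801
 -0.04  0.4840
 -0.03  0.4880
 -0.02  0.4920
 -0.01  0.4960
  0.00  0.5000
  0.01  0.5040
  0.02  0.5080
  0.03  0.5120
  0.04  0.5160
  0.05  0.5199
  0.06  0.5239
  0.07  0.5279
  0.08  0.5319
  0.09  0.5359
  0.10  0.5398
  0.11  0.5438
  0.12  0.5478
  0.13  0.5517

€7.62

σ√T = 0.54 × 0.5000 = 0.2700
ln(S/K) + (r + σ²/2)T = ln(74/75) + (0.014 + 0.54²/2)·0.25 = -0.0134 + 0.0400 = 0.0265
d₁ = 0.0265 / 0.2700 = 0.0982 ≈ 0.10
d₂ = d₁ − σ√T = 0.0982 − 0.2700 = -0.1718 ≈ -0.17
e^(−rT) = e^(−0.014·0.25) = 0.9965
N(d₁) = N(0.10) = 0.5398;  N(d₂) = N(-0.17) = 0.4325
C = 74·0.5398 − 75·0.9965·0.4325 = 39.9452 − 32.3240 = 7.6212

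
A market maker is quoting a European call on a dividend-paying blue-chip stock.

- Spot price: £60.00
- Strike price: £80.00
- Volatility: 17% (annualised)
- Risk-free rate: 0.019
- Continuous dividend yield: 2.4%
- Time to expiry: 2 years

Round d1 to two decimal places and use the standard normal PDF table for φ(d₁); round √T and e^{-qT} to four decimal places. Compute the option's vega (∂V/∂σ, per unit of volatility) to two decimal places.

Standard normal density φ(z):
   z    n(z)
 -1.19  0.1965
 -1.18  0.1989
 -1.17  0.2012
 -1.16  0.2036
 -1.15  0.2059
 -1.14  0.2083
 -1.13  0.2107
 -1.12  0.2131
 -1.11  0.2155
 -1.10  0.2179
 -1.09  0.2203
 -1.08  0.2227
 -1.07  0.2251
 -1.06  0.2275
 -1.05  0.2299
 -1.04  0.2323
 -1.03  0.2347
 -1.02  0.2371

17.23

T = 2;  σ√T = 0.2404
ln(S/K) + (r − q + σ²/2)T = ln(60/80) + (0.019 − 0.024 + 0.17²/2)·2 = -0.2877 + 0.0189 = -0.2688
d₁ = -0.2688 / 0.2404 = -1.1180 → -1.12
√T = √2 = 1.4142
φ(d₁) = φ(-1.12) = 0.2131
exp(−qT) = exp(−0.024·2) = 0.9531
vega = S·exp(−qT)·φ(d₁)·√T = 60·0.9531·0.2131·1.4142 = 17.2339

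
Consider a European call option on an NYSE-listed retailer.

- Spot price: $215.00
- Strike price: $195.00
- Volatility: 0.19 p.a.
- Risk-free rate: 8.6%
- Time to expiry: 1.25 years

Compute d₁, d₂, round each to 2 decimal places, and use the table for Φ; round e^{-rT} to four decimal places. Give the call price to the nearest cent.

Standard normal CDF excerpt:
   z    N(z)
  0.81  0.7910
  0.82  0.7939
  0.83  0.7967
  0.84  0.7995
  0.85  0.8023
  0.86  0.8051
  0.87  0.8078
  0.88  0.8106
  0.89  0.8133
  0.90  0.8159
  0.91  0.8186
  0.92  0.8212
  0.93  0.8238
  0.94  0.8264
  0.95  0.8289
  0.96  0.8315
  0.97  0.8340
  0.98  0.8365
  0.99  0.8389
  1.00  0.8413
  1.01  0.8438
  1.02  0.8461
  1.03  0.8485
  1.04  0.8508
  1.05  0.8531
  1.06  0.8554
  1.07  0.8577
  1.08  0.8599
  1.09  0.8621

$43.41

T = 1.25;  σ√T = 0.2124
d₁ = [ln(215/195) + (0.086 + 0.19²/2)·1.25] / 0.2124 = [0.0976 + 0.1301] / 0.2124 = 1.0719 ⇒ 1.07
d₂ = d₁ − σ√T = 1.0719 − 0.2124 = 0.8595 ⇒ 0.86
exp(−rT) = exp(−0.086·1.25) = 0.8981
N(d₁) = N(1.07) = 0.8577;  N(d₂) = N(0.86) = 0.8051
C = 215·0.8577 − 195·0.8981·0.8051 = 184.4055 − 140.9968 = 43.4087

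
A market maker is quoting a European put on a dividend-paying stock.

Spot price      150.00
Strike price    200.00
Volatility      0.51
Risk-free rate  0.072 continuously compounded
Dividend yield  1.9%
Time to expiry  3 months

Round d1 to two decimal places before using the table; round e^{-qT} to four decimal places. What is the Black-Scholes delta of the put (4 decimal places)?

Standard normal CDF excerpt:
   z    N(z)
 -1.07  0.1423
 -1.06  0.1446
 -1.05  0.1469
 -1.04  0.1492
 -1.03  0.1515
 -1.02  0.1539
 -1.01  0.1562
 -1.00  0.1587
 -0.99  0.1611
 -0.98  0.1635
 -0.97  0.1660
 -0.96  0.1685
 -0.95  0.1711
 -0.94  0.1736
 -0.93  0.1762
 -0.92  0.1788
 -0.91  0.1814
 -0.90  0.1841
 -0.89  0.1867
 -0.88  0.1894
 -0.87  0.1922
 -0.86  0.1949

σ√T = 0.51·√0.25 = 0.2550
d₁ = [ln(150/200) + (0.072 − 0.019 + ½·0.51²)·0.25] / (σ√T) = (-0.2877 + 0.0458) / 0.2550 = -0.9487 ≈ -0.95
N(d₁) = N(-0.95) = 0.1711
Δ_put = exp(−qT)·(N(d₁) − 1) = 0.9953·(0.1711 − 1) = -0.8250

-0.8250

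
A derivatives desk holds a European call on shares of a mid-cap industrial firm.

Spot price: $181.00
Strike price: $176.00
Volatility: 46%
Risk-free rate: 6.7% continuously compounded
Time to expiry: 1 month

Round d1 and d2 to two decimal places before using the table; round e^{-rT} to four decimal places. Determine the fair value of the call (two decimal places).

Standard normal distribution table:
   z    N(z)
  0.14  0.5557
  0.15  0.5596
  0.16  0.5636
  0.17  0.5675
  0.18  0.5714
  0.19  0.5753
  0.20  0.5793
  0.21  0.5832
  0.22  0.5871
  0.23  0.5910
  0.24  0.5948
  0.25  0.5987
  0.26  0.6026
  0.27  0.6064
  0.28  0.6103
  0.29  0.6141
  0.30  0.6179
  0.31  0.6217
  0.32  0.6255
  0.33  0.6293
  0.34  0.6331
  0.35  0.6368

$12.53

σ√T = 0.46·√0.08333 = 0.1328
d₁ = [ln(181/176) + (0.067 + ½·0.46²)·0.08333] / (σ√T) = (0.0280 + 0.0144) / 0.1328 = 0.3194 ≈ 0.32
d₂ = 0.3194 − 0.1328 = 0.1866 ≈ 0.19
e^(−rT) = e^(−0.067·0.08333) = 0.9944
N(d₁) = N(0.32) = 0.6255;  N(d₂) = N(0.19) = 0.5753
C = 181·0.6255 − 176·0.9944·0.5753 = 113.2155 − 100.6858 = 12.5297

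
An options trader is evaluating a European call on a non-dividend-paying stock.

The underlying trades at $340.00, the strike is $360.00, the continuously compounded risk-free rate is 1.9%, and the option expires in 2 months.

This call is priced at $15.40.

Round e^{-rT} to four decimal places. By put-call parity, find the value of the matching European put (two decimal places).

exp(−rT) = exp(−0.019·0.1667) = 0.9968
Put-call parity: C − P = S − K·e^(−rT) = 340 − 360·0.9968 = 340 − 358.8480 = -18.8480
P = C − (C − P) = 15.40 − (-18.8480) = 34.2480

$34.25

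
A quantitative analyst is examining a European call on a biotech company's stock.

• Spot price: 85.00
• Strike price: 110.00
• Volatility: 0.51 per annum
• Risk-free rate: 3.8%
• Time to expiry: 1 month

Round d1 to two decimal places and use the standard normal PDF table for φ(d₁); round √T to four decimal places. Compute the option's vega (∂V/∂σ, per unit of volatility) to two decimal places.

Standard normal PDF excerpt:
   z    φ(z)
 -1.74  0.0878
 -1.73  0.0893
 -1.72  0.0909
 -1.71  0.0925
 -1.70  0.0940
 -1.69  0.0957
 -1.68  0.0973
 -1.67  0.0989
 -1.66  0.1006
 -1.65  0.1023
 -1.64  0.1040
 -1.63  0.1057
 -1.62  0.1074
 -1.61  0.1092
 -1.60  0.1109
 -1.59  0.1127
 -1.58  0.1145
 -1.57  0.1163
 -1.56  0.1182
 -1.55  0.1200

σ√T = 0.51 × 0.2887 = 0.1472
d₁ = [ln(85/110) + (0.038 + ½·0.51²)·0.08333] / (σ√T) = (-0.2578 + 0.0140) / 0.1472 = -1.6561 ⇒ -1.66
√T = √0.08333 = 0.2887
φ(d₁) = φ(-1.66) = 0.1006
vega = S·φ(d₁)·√T = 85·0.1006·0.2887 = 2.4687
(Vega is the same for a European call and put with the same parameters.)

2.47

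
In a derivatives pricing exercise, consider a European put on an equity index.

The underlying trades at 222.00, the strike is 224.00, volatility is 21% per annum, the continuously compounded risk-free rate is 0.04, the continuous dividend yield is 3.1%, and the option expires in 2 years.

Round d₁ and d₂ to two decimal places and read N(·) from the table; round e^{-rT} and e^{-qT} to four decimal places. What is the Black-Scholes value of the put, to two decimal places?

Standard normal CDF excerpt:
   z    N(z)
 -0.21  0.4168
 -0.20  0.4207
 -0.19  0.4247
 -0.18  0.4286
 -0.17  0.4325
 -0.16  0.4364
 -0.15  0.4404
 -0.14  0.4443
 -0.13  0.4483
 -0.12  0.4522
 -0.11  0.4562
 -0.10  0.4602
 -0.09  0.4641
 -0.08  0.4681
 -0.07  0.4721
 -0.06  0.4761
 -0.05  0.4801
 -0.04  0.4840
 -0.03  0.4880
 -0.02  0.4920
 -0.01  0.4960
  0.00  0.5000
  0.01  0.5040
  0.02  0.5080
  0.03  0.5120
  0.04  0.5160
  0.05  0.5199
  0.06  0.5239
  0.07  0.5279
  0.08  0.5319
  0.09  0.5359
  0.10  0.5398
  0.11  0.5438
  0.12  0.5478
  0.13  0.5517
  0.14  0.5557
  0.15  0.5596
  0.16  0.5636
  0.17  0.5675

23.84

T = 2;  σ√T = 0.2970
d₁ = [ln(222/224) + (0.04 − 0.031 + ½·0.21²)·2] / (σ√T) = (-0.0090 + 0.0621) / 0.2970 = 0.1789 which rounds to 0.18
d₂ = 0.1789 − 0.2970 = -0.1181 which rounds to -0.12
exp(−qT) = exp(−0.031·2) = 0.9399;  exp(−rT) = exp(−0.04·2) = 0.9231
P = 224·0.9231·N(0.12) − 222·0.9399·N(-0.18) = 224·0.9231·0.5478 − 222·0.9399·0.4286 = 113.2710 − 89.4307 = 23.8403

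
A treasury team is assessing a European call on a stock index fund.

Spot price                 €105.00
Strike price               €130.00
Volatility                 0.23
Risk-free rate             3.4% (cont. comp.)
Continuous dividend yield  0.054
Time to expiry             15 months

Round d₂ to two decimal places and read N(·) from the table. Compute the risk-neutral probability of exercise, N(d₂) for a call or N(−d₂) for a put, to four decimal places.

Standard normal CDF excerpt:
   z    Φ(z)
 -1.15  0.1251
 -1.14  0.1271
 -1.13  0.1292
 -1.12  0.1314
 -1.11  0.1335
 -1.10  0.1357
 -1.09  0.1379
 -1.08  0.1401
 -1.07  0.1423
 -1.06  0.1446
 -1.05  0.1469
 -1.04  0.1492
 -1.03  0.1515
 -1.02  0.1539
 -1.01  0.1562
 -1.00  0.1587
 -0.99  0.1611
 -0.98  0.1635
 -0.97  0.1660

0.1446

σ√T = 0.23·√1.25 = 0.2571
d₁ = [ln(105/130) + (0.034 − 0.054 + 0.23²/2)·1.25] / 0.2571 = [-0.2136 + 0.0081] / 0.2571 = -0.7992 ⇒ -0.80
d₂ = d₁ − σ√T = -0.7992 − 0.2571 = -1.0563 ⇒ -1.06
Risk-neutral Pr[S_T > K] = N(d₂) = N(-1.06) = 0.1446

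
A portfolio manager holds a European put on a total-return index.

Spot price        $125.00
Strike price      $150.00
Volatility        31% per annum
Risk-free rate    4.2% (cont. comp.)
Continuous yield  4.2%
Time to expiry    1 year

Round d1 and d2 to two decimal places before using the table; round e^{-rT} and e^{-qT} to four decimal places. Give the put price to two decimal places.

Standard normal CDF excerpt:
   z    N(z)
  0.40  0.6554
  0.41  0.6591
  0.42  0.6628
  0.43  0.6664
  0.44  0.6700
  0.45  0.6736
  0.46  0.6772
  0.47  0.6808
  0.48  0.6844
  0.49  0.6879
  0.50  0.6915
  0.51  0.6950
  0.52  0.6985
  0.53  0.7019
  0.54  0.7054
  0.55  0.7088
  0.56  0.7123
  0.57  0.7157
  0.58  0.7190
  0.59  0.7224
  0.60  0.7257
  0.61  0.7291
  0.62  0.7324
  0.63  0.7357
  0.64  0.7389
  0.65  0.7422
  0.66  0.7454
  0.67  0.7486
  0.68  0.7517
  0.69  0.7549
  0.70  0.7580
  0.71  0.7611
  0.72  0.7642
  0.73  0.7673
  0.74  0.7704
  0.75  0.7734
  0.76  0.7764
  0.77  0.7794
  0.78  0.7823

σ√T = 0.31·√1 = 0.3100
ln(S/K) + (r − q + σ²/2)T = ln(125/150) + (0.042 − 0.042 + 0.31²/2)·1 = -0.1823 + 0.0481 = -0.1343
d₁ = -0.1343 / 0.3100 = -0.4331 which rounds to -0.43
d₂ = d₁ − σ√T = -0.4331 − 0.3100 = -0.7431 which rounds to -0.74
exp(−qT) = exp(−0.042·1) = 0.9589;  exp(−rT) = exp(−0.042·1) = 0.9589
P = 150·0.9589·N(0.74) − 125·0.9589·N(0.43) = 150·0.9589·0.7704 − 125·0.9589·0.6664 = 110.8105 − 79.8764 = 30.9341

$30.93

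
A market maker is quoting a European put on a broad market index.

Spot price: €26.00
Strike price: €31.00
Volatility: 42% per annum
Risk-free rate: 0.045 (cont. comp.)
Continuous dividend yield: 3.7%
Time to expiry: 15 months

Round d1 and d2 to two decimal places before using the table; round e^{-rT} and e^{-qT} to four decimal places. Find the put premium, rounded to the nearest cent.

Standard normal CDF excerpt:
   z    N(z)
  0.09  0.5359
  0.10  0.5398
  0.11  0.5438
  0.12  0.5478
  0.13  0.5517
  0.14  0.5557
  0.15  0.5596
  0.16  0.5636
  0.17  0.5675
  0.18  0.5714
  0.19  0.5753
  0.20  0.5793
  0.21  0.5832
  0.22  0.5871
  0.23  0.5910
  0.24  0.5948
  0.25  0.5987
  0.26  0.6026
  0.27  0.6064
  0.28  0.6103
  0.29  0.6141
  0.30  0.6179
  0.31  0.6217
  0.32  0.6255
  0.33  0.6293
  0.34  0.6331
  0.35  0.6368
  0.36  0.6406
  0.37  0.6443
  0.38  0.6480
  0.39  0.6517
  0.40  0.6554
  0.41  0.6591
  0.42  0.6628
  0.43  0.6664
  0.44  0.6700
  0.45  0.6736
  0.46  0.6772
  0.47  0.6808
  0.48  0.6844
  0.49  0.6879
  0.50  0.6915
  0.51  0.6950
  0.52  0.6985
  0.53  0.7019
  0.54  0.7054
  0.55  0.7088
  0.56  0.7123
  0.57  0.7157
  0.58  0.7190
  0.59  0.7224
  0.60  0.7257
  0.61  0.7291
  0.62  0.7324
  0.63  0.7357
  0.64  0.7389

€7.57

σ√T = 0.42·√1.25 = 0.4696
d₁ = [ln(26/31) + (0.045 − 0.037 + 0.42²/2)·1.25] / 0.4696 = [-0.1759 + 0.1202] / 0.4696 = -0.1185 → -0.12
d₂ = d₁ − σ√T = -0.1185 − 0.4696 = -0.5881 → -0.59
exp(−qT) = exp(−0.037·1.25) = 0.9548;  exp(−rT) = exp(−0.045·1.25) = 0.9453
P = 31·0.9453·N(0.59) − 26·0.9548·N(0.12) = 31·0.9453·0.7224 − 26·0.9548·0.5478 = 21.1694 − 13.5990 = 7.5704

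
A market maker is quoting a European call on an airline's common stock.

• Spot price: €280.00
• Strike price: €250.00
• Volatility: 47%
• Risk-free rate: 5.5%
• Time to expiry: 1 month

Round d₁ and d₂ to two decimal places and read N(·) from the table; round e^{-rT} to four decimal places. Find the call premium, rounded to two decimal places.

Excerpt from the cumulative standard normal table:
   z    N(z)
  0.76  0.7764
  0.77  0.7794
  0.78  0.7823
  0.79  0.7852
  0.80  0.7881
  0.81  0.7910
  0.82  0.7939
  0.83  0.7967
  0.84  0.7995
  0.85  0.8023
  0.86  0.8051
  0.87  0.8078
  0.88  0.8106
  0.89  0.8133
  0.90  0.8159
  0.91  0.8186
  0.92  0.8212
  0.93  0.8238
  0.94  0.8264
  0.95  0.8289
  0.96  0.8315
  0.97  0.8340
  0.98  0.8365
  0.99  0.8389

€35.27

σ√T = 0.47 × 0.2887 = 0.1357
ln(S/K) + (r + σ²/2)T = ln(280/250) + (0.055 + 0.47²/2)·0.08333 = 0.1133 + 0.0138 = 0.1271
d₁ = 0.1271 / 0.1357 = 0.9369 ≈ 0.94
d₂ = d₁ − σ√T = 0.9369 − 0.1357 = 0.8012 ≈ 0.80
exp(−rT) = exp(−0.055·0.08333) = 0.9954
C = 280·N(0.94) − 250·0.9954·N(0.80) = 280·0.8264 − 250·0.9954·0.7881 = 231.3920 − 196.1187 = 35.2733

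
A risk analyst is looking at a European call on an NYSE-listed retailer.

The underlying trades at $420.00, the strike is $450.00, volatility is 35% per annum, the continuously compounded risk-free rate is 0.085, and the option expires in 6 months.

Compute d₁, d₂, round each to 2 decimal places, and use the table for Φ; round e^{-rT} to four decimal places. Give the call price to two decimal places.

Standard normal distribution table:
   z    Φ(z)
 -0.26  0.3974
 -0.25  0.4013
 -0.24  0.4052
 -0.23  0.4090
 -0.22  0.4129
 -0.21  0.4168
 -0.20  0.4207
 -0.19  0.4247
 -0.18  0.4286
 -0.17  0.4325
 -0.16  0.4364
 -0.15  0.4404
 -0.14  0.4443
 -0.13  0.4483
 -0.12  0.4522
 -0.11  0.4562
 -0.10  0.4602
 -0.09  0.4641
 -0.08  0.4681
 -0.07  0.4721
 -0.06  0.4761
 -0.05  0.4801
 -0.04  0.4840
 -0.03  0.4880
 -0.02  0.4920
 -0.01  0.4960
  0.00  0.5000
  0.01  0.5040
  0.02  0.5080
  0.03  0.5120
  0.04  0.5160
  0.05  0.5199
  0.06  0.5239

$36.97

σ√T = 0.35·√0.5 = 0.2475
d₁ = [ln(420/450) + (0.085 + 0.35²/2)·0.5] / 0.2475 = [-0.0690 + 0.0731] / 0.2475 = 0.0167 ⇒ 0.02
d₂ = d₁ − σ√T = 0.0167 − 0.2475 = -0.2308 ⇒ -0.23
exp(−rT) = exp(−0.085·0.5) = 0.9584
C = 420·N(0.02) − 450·0.9584·N(-0.23) = 420·0.5080 − 450·0.9584·0.4090 = 213.3600 − 176.3935 = 36.9665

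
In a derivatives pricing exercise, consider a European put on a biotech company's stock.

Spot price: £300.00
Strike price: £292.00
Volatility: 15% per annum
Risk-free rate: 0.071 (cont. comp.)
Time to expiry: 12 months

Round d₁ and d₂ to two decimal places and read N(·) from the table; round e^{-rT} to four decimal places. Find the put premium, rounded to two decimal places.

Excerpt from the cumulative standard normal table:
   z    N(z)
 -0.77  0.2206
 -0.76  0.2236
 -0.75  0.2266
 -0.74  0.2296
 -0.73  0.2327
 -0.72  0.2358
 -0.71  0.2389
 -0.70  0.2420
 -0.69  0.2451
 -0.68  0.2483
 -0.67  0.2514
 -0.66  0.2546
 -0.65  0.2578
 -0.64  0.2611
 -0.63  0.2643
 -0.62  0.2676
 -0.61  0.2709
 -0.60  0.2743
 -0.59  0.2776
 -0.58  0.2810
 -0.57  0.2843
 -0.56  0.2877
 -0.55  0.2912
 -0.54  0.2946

T = 1;  σ√T = 0.1500
ln(S/K) + (r + σ²/2)T = ln(300/292) + (0.071 + 0.15²/2)·1 = 0.0270 + 0.0822 = 0.1093
d₁ = 0.1093 / 0.1500 = 0.7285 ≈ 0.73
d₂ = d₁ − σ√T = 0.7285 − 0.1500 = 0.5785 ≈ 0.58
exp(−rT) = exp(−0.071·1) = 0.9315
N(−d₂) = N(-0.58) = 0.2810;  N(−d₁) = N(-0.73) = 0.2327
P = 292·0.9315·0.2810 − 300·0.2327 = 76.4314 − 69.8100 = 6.6214

£6.62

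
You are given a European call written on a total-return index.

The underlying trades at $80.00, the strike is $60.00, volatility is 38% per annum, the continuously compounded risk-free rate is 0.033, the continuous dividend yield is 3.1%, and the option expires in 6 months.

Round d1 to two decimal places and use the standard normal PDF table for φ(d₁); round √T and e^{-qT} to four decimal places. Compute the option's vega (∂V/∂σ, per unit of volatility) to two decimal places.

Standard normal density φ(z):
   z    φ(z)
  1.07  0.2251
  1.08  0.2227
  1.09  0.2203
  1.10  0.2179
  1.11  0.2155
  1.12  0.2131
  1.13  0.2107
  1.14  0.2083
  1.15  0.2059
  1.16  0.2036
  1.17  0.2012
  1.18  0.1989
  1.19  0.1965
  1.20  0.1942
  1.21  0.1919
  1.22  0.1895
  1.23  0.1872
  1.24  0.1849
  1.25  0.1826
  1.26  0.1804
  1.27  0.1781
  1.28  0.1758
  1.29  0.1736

σ√T = 0.38 × 0.7071 = 0.2687
d₁ = [ln(80/60) + (0.033 − 0.031 + 0.38²/2)·0.5] / 0.2687 = [0.2877 + 0.0371] / 0.2687 = 1.2087 ⇒ 1.21
√T = √0.5 = 0.7071
φ(d₁) = φ(1.21) = 0.1919
exp(−qT) = exp(−0.031·0.5) = 0.9846
vega = S·exp(−qT)·φ(d₁)·√T = 80·0.9846·0.1919·0.7071 = 10.6882

10.69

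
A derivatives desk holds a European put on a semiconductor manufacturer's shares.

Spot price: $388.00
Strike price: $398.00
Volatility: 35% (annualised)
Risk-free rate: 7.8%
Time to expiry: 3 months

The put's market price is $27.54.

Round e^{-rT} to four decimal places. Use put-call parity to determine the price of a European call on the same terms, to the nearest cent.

e^(−rT) = e^(−0.078·0.25) = 0.9807
Put-call parity: C − P = S − K·e^(−rT) = 388 − 398·0.9807 = 388 − 390.3186 = -2.3186
C = P + (C − P) = 27.54 + (-2.3186) = 25.2214

$25.22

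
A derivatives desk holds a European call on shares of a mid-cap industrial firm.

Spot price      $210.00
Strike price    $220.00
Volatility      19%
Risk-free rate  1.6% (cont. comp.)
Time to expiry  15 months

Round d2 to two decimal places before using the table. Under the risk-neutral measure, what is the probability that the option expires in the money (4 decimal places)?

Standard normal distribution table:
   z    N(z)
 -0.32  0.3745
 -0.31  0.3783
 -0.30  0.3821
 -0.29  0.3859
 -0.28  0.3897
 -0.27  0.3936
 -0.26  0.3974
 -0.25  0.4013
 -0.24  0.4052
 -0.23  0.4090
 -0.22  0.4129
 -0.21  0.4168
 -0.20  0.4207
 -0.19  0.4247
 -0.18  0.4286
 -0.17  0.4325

0.4090

T = 1.25;  σ√T = 0.2124
ln(S/K) + (r + σ²/2)T = ln(210/220) + (0.016 + 0.19²/2)·1.25 = -0.0465 + 0.0426 = -0.0040
d₁ = -0.0040 / 0.2124 = -0.0186 ≈ -0.02
d₂ = d₁ − σ√T = -0.0186 − 0.2124 = -0.2311 ≈ -0.23
Pr(exercise) under Q = N(d₂) = 0.4090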